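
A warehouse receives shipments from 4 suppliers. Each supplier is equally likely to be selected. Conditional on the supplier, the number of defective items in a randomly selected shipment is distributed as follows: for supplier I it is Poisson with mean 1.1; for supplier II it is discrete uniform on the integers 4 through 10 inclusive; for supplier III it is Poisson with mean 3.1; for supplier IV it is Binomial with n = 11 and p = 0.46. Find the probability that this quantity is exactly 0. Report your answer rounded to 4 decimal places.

0.0948

Conditional on each supplier, P(X = 0): I: 0.332871; II: 0; III: 0.0450492; IV: 0.0011385.
By total probability, P(X = 0) = 0.25·0.332871 + 0.25·0 + 0.25·0.0450492 + 0.25·0.0011385 = 0.0947647.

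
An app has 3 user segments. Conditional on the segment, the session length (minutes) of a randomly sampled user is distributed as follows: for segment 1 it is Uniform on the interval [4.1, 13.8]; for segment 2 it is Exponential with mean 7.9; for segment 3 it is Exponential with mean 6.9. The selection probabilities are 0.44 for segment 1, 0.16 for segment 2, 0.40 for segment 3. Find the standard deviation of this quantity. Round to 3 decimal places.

Per component, 1: μ=8.95, E[X²]=87.9433; 2: μ=7.9, E[X²]=124.82; 3: μ=6.9, E[X²]=95.22.
E[X] = 0.44·8.95 + 0.16·7.9 + 0.4·6.9 = 7.962.
E[X²] = 0.44·87.9433 + 0.16·124.82 + 0.4·95.22 = 96.7543.
Var(X) = E[X²] − (E[X])² = 96.7543 − 63.3934 = 33.3608.
SD(X) = √33.3608 = 5.77588.

5.776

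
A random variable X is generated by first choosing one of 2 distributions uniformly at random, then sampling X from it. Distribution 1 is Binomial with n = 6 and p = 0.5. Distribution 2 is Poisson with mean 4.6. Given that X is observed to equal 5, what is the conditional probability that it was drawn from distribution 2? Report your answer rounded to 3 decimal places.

Likelihoods P(X=5 | ·): 1: 0.09375; 2: 0.172526.
Posterior ∝ prior × likelihood. Numerator for 2: 0.5·0.172526 = 0.0862628.
Normalizing constant: 0.5·0.09375 + 0.5·0.172526 = 0.133138.
P(2 | observation) = 0.0862628 / 0.133138 = 0.647921.

0.648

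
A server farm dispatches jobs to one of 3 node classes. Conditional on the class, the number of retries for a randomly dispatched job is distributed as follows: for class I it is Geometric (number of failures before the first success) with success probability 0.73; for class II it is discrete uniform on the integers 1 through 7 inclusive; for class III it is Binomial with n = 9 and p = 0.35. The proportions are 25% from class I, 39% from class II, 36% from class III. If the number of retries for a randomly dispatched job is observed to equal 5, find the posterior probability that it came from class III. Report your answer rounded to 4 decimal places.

0.4317

Likelihoods P(X=5 | ·): I: 0.00104747; II: 0.142857; III: 0.118131.
Posterior ∝ prior × likelihood. Numerator for III: 0.36·0.118131 = 0.0425272.
Normalizing constant: 0.25·0.00104747 + 0.39·0.142857 + 0.36·0.118131 = 0.0985033.
P(III | observation) = 0.0425272 / 0.0985033 = 0.431733.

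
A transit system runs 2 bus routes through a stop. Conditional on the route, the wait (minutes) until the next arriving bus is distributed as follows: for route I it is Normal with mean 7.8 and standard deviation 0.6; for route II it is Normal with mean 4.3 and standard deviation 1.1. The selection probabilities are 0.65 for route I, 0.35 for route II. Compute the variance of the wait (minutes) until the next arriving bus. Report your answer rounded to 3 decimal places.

Per component, I: μ=7.8, E[X²]=61.2; II: μ=4.3, E[X²]=19.7.
E[X] = 0.65·7.8 + 0.35·4.3 = 6.575.
E[X²] = 0.65·61.2 + 0.35·19.7 = 46.675.
Var(X) = E[X²] − (E[X])² = 46.675 − 43.2306 = 3.44437.

3.444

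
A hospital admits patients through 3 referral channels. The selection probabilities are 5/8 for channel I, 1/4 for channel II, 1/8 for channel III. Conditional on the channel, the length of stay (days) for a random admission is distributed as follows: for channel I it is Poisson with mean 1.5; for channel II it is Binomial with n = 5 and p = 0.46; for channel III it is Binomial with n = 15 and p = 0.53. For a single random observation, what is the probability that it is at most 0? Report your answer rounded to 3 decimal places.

0.151

Conditional on each channel, P(X ≤ 0): I: 0.22313; II: 0.0459165; III: 1.20633e-05.
By total probability, P(X ≤ 0) = 0.625·0.22313 + 0.25·0.0459165 + 0.125·1.20633e-05 = 0.150937.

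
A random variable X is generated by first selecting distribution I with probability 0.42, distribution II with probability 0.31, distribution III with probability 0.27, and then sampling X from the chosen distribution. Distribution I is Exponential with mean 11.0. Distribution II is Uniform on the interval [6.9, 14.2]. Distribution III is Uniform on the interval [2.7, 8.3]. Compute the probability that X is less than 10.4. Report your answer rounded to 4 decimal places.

Conditional on each component, P(X < 10.4): I: 0.611497; II: 0.479452; III: 1.
By total probability, P(X < 10.4) = 0.42·0.611497 + 0.31·0.479452 + 0.27·1 = 0.675459.

0.6755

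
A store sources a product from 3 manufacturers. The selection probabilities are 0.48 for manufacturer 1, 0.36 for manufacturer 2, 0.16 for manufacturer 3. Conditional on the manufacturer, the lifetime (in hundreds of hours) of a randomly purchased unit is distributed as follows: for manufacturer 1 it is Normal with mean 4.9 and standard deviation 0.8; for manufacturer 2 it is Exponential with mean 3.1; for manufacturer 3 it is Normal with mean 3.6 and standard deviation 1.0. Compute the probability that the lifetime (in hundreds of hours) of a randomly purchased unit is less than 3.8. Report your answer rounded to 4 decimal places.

0.3876

Conditional on each manufacturer, P(X < 3.8): 1: 0.0845657; 2: 0.706479; 3: 0.57926.
By total probability, P(X < 3.8) = 0.48·0.0845657 + 0.36·0.706479 + 0.16·0.57926 = 0.387606.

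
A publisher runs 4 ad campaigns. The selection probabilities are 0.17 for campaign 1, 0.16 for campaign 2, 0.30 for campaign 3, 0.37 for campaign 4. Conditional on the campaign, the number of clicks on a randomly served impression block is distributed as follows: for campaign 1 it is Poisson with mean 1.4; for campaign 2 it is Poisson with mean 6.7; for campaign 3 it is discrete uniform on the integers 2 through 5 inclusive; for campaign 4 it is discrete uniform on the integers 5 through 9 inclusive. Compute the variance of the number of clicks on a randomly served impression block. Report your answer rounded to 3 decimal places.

7.243

Per component, 1: μ=1.4, E[X²]=3.36; 2: μ=6.7, E[X²]=51.59; 3: μ=3.5, E[X²]=13.5; 4: μ=7, E[X²]=51.
E[X] = 0.17·1.4 + 0.16·6.7 + 0.3·3.5 + 0.37·7 = 4.95.
E[X²] = 0.17·3.36 + 0.16·51.59 + 0.3·13.5 + 0.37·51 = 31.7456.
Var(X) = E[X²] − (E[X])² = 31.7456 − 24.5025 = 7.2431.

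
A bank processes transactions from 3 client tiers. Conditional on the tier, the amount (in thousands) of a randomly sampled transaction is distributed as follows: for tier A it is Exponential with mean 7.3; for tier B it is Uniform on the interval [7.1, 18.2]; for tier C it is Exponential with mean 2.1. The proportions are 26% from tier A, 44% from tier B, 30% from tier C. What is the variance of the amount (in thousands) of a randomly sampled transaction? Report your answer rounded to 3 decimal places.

39.772

Per component, A: μ=7.3, E[X²]=106.58; B: μ=12.65, E[X²]=170.29; C: μ=2.1, E[X²]=8.82.
E[X] = 0.26·7.3 + 0.44·12.65 + 0.3·2.1 = 8.094.
E[X²] = 0.26·106.58 + 0.44·170.29 + 0.3·8.82 = 105.284.
Var(X) = E[X²] − (E[X])² = 105.284 − 65.5128 = 39.7716.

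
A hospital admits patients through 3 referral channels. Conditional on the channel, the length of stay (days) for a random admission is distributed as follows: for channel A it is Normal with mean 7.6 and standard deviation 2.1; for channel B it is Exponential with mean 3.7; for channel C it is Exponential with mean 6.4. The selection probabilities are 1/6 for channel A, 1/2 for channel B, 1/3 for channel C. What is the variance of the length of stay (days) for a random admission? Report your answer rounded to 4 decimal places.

Per component, A: μ=7.6, E[X²]=62.17; B: μ=3.7, E[X²]=27.38; C: μ=6.4, E[X²]=81.92.
E[X] = 0.166667·7.6 + 0.5·3.7 + 0.333333·6.4 = 5.25.
E[X²] = 0.166667·62.17 + 0.5·27.38 + 0.333333·81.92 = 51.3583.
Var(X) = E[X²] − (E[X])² = 51.3583 − 27.5625 = 23.7958.

23.7958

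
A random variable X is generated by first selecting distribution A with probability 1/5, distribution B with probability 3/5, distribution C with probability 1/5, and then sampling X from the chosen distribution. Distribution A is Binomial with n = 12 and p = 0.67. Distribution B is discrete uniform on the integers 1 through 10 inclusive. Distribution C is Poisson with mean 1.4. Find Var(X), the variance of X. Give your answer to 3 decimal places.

10.316

Per component, A: μ=8.04, E[X²]=67.2948; B: μ=5.5, E[X²]=38.5; C: μ=1.4, E[X²]=3.36.
E[X] = 0.2·8.04 + 0.6·5.5 + 0.2·1.4 = 5.188.
E[X²] = 0.2·67.2948 + 0.6·38.5 + 0.2·3.36 = 37.231.
Var(X) = E[X²] − (E[X])² = 37.231 − 26.9153 = 10.3156.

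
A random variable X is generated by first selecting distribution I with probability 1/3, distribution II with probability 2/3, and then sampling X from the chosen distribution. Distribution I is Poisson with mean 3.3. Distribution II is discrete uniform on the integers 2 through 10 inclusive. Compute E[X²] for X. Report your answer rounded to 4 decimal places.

33.1744

For each component E[X²] = Var + (mean)², giving I: 14.19; II: 42.6667.
Overall E[X²] = 0.333333·14.19 + 0.666667·42.6667 = 33.1744.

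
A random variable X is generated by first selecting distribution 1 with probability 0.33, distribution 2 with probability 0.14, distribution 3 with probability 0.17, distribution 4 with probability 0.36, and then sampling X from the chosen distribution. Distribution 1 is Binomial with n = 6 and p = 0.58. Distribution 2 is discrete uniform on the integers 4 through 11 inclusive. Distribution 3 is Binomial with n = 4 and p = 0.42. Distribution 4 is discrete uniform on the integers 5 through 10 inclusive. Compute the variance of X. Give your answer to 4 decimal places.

Per component, 1: μ=3.48, E[X²]=13.572; 2: μ=7.5, E[X²]=61.5; 3: μ=1.68, E[X²]=3.7968; 4: μ=7.5, E[X²]=59.1667.
E[X] = 0.33·3.48 + 0.14·7.5 + 0.17·1.68 + 0.36·7.5 = 5.184.
E[X²] = 0.33·13.572 + 0.14·61.5 + 0.17·3.7968 + 0.36·59.1667 = 35.0342.
Var(X) = E[X²] − (E[X])² = 35.0342 − 26.8739 = 8.16036.

8.1604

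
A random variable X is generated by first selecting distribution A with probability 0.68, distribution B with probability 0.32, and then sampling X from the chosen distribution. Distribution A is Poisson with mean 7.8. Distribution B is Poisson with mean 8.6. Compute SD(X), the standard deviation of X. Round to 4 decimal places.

2.8627

Per component, A: μ=7.8, E[X²]=68.64; B: μ=8.6, E[X²]=82.56.
E[X] = 0.68·7.8 + 0.32·8.6 = 8.056.
E[X²] = 0.68·68.64 + 0.32·82.56 = 73.0944.
Var(X) = E[X²] − (E[X])² = 73.0944 − 64.8991 = 8.19526.
SD(X) = √8.19526 = 2.86274.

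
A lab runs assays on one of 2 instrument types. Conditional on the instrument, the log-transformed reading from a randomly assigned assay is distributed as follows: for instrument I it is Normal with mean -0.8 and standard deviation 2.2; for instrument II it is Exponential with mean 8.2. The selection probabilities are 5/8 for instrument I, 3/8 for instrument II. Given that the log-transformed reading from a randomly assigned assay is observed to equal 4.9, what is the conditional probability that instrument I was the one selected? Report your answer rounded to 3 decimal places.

Likelihoods f(4.9 | ·): I: 0.00632149; II: 0.0670917.
Posterior ∝ prior × likelihood. Numerator for I: 0.625·0.00632149 = 0.00395093.
Normalizing constant: 0.625·0.00632149 + 0.375·0.0670917 = 0.0291103.
P(I | observation) = 0.00395093 / 0.0291103 = 0.135723.

0.136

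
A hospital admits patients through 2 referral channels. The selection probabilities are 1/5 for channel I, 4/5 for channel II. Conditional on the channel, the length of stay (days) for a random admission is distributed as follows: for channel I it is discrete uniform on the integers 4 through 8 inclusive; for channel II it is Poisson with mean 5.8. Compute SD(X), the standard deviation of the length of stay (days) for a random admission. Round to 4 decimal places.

2.2464

Per component, I: μ=6, E[X²]=38; II: μ=5.8, E[X²]=39.44.
E[X] = 0.2·6 + 0.8·5.8 = 5.84.
E[X²] = 0.2·38 + 0.8·39.44 = 39.152.
Var(X) = E[X²] − (E[X])² = 39.152 − 34.1056 = 5.0464.
SD(X) = √5.0464 = 2.24642.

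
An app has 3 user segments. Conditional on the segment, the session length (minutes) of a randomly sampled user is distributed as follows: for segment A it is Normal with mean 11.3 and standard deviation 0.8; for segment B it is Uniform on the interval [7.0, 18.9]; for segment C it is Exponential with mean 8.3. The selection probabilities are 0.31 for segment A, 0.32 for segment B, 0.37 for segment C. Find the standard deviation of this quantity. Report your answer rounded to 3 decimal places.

5.773

Per component, A: μ=11.3, E[X²]=128.33; B: μ=12.95, E[X²]=179.503; C: μ=8.3, E[X²]=137.78.
E[X] = 0.31·11.3 + 0.32·12.95 + 0.37·8.3 = 10.718.
E[X²] = 0.31·128.33 + 0.32·179.503 + 0.37·137.78 = 148.202.
Var(X) = E[X²] − (E[X])² = 148.202 − 114.876 = 33.3264.
SD(X) = √33.3264 = 5.77291.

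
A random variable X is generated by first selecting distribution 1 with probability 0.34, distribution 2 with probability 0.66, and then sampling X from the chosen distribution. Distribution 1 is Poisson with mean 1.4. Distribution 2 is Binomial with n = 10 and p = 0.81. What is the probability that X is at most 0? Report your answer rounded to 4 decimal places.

0.0838

Conditional on each component, P(X ≤ 0): 1: 0.246597; 2: 6.13107e-08.
By total probability, P(X ≤ 0) = 0.34·0.246597 + 0.66·6.13107e-08 = 0.083843.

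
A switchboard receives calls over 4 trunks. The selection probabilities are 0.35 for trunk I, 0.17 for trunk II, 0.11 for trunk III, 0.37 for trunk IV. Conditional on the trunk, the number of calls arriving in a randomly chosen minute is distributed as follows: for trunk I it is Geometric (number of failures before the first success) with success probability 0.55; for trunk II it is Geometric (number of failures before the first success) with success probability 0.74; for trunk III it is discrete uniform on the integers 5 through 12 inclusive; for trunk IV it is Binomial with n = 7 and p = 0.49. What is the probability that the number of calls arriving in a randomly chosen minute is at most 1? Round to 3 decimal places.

Conditional on each trunk, P(X ≤ 1): I: 0.7975; II: 0.9324; III: 0; IV: 0.0693294.
By total probability, P(X ≤ 1) = 0.35·0.7975 + 0.17·0.9324 + 0.11·0 + 0.37·0.0693294 = 0.463285.

0.463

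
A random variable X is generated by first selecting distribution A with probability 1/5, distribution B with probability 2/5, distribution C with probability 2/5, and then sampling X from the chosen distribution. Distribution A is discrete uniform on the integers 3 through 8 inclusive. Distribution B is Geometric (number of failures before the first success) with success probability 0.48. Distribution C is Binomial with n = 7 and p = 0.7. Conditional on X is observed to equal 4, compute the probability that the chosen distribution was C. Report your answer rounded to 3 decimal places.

Likelihoods P(X=4 | ·): A: 0.166667; B: 0.0350958; C: 0.226895.
Posterior ∝ prior × likelihood. Numerator for C: 0.4·0.226895 = 0.0907578.
Normalizing constant: 0.2·0.166667 + 0.4·0.0350958 + 0.4·0.226895 = 0.138129.
P(C | observation) = 0.0907578 / 0.138129 = 0.657049.

0.657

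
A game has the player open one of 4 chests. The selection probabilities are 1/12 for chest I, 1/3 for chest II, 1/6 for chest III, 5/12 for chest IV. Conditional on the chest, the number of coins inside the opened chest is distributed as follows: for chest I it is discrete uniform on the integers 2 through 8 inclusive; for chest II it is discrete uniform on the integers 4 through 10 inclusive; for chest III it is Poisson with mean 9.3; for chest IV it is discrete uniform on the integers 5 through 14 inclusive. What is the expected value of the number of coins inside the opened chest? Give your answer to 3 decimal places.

8.258

Component means — I: 5; II: 7; III: 9.3; IV: 9.5.
E[X] = 0.0833333·5 + 0.333333·7 + 0.166667·9.3 + 0.416667·9.5 = 8.25833.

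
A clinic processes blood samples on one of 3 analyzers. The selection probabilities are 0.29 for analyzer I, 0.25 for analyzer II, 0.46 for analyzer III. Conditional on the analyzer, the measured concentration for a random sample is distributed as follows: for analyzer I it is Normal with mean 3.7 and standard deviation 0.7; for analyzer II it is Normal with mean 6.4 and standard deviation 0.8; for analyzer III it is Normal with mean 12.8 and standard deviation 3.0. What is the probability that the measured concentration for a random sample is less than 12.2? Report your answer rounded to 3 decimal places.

0.734

Conditional on each analyzer, P(X < 12.2): I: 1; II: 1; III: 0.42074.
By total probability, P(X < 12.2) = 0.29·1 + 0.25·1 + 0.46·0.42074 = 0.733541.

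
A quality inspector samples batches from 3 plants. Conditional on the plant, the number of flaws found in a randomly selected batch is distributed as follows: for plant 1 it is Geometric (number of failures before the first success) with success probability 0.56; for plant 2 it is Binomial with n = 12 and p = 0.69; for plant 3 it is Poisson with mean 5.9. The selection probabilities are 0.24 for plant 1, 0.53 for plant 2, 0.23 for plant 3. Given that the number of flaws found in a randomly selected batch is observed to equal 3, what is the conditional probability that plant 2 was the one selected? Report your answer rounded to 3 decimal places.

Likelihoods P(X=3 | ·): 1: 0.047703; 2: 0.00191084; 3: 0.0937707.
Posterior ∝ prior × likelihood. Numerator for 2: 0.53·0.00191084 = 0.00101275.
Normalizing constant: 0.24·0.047703 + 0.53·0.00191084 + 0.23·0.0937707 = 0.0340287.
P(2 | observation) = 0.00101275 / 0.0340287 = 0.0297615.

0.030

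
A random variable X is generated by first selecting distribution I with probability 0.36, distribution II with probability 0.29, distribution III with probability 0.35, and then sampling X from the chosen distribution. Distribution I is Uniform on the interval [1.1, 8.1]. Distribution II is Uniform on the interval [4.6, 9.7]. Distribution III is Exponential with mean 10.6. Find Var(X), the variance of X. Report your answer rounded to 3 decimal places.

47.848

Per component, I: μ=4.6, E[X²]=25.2433; II: μ=7.15, E[X²]=53.29; III: μ=10.6, E[X²]=224.72.
E[X] = 0.36·4.6 + 0.29·7.15 + 0.35·10.6 = 7.4395.
E[X²] = 0.36·25.2433 + 0.29·53.29 + 0.35·224.72 = 103.194.
Var(X) = E[X²] − (E[X])² = 103.194 − 55.3462 = 47.8475.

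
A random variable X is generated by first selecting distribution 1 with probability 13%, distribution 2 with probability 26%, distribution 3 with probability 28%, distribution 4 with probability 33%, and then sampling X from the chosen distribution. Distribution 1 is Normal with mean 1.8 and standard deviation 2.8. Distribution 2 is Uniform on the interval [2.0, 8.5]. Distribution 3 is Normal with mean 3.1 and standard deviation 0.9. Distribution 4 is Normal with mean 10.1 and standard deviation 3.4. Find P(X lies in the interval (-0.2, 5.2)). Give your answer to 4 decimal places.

Conditional on each component, P(-0.2 < X < 5.2): 1: 0.650155; 2: 0.492308; 3: 0.990062; 4: 0.0735423.
By total probability, P(-0.2 < X < 5.2) = 0.13·0.650155 + 0.26·0.492308 + 0.28·0.990062 + 0.33·0.0735423 = 0.514006.

0.5140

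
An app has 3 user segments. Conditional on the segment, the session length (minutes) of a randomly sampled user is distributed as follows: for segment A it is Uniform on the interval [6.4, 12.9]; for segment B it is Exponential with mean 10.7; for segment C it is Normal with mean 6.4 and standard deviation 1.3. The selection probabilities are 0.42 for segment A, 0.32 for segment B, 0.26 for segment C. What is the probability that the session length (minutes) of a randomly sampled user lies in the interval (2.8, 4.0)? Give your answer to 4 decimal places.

0.0338

Conditional on each segment, P(2.8 < X < 4.0): A: 0; B: 0.0816629; C: 0.0296255.
By total probability, P(2.8 < X < 4.0) = 0.42·0 + 0.32·0.0816629 + 0.26·0.0296255 = 0.0338348.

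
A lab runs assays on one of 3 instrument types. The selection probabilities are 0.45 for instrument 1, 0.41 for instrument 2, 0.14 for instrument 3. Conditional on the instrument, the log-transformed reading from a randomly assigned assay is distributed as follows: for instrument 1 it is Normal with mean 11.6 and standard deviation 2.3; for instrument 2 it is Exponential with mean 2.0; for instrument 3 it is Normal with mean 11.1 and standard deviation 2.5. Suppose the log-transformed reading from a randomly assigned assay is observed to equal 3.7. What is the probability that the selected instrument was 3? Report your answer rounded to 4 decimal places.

Likelihoods f(3.7 | ·): 1: 0.000475705; 2: 0.0786186; 3: 0.00199716.
Posterior ∝ prior × likelihood. Numerator for 3: 0.14·0.00199716 = 0.000279602.
Normalizing constant: 0.45·0.000475705 + 0.41·0.0786186 + 0.14·0.00199716 = 0.0327273.
P(3 | observation) = 0.000279602 / 0.0327273 = 0.0085434.

0.0085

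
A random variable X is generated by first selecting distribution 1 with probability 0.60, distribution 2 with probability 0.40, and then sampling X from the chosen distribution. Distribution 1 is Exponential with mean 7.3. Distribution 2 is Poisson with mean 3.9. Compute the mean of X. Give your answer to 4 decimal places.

5.9400

Component means — 1: 7.3; 2: 3.9.
E[X] = 0.6·7.3 + 0.4·3.9 = 5.94.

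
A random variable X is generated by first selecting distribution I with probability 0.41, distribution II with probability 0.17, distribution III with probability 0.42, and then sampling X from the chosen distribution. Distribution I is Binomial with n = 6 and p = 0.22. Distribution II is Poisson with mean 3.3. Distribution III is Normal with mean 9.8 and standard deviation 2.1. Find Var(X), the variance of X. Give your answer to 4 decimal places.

Per component, I: μ=1.32, E[X²]=2.772; II: μ=3.3, E[X²]=14.19; III: μ=9.8, E[X²]=100.45.
E[X] = 0.41·1.32 + 0.17·3.3 + 0.42·9.8 = 5.2182.
E[X²] = 0.41·2.772 + 0.17·14.19 + 0.42·100.45 = 45.7378.
Var(X) = E[X²] − (E[X])² = 45.7378 − 27.2296 = 18.5082.

18.5082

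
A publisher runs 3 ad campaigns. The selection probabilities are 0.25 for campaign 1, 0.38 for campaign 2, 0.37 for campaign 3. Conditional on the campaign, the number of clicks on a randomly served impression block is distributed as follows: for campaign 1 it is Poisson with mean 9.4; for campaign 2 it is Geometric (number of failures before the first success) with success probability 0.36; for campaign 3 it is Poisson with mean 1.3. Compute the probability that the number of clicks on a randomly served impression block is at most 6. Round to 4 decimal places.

Conditional on each campaign, P(X ≤ 6): 1: 0.172733; 2: 0.95602; 3: 0.999596.
By total probability, P(X ≤ 6) = 0.25·0.172733 + 0.38·0.95602 + 0.37·0.999596 = 0.776321.

0.7763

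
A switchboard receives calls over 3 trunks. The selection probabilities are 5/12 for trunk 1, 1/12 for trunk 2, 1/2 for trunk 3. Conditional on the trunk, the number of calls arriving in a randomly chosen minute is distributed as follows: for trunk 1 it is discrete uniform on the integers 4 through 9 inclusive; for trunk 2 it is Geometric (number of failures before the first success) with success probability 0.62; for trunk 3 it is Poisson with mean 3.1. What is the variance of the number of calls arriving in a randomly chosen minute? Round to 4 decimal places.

Per component, 1: μ=6.5, E[X²]=45.1667; 2: μ=0.612903, E[X²]=1.3642; 3: μ=3.1, E[X²]=12.71.
E[X] = 0.416667·6.5 + 0.0833333·0.612903 + 0.5·3.1 = 4.30941.
E[X²] = 0.416667·45.1667 + 0.0833333·1.3642 + 0.5·12.71 = 25.2881.
Var(X) = E[X²] − (E[X])² = 25.2881 − 18.571 = 6.71713.

6.7171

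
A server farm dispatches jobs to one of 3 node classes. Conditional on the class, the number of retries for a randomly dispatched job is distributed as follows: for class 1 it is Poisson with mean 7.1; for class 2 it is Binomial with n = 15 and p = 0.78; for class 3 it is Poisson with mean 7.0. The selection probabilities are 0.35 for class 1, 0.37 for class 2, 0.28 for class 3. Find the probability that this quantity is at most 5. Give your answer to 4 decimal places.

Conditional on each class, P(X ≤ 5): 1: 0.288119; 2: 0.000262766; 3: 0.300708.
By total probability, P(X ≤ 5) = 0.35·0.288119 + 0.37·0.000262766 + 0.28·0.300708 = 0.185137.

0.1851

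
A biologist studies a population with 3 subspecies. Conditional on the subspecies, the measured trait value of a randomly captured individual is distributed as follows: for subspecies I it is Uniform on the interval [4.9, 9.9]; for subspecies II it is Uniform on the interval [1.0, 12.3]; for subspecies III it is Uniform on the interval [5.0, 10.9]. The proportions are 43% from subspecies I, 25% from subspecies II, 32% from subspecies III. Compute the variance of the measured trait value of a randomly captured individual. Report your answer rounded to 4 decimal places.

Per component, I: μ=7.4, E[X²]=56.8433; II: μ=6.65, E[X²]=54.8633; III: μ=7.95, E[X²]=66.1033.
E[X] = 0.43·7.4 + 0.25·6.65 + 0.32·7.95 = 7.3885.
E[X²] = 0.43·56.8433 + 0.25·54.8633 + 0.32·66.1033 = 59.3115.
Var(X) = E[X²] − (E[X])² = 59.3115 − 54.5899 = 4.7216.

4.7216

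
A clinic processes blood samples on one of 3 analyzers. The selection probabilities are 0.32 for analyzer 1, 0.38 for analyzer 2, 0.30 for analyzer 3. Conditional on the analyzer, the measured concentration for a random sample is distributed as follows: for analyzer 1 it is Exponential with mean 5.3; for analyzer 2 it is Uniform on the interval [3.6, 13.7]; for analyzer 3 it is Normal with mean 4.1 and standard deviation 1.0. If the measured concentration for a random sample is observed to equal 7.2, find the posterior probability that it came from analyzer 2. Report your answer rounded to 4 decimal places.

Likelihoods f(7.2 | ·): 1: 0.0484997; 2: 0.0990099; 3: 0.00326682.
Posterior ∝ prior × likelihood. Numerator for 2: 0.38·0.0990099 = 0.0376238.
Normalizing constant: 0.32·0.0484997 + 0.38·0.0990099 + 0.3·0.00326682 = 0.0541237.
P(2 | observation) = 0.0376238 / 0.0541237 = 0.695144.

0.6951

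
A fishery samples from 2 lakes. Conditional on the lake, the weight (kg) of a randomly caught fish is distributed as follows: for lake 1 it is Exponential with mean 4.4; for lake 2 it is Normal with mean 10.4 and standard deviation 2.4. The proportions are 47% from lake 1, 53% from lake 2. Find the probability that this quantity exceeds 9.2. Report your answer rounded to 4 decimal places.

Conditional on each lake, P(X > 9.2): 1: 0.123575; 2: 0.691462.
By total probability, P(X > 9.2) = 0.47·0.123575 + 0.53·0.691462 = 0.424555.

0.4246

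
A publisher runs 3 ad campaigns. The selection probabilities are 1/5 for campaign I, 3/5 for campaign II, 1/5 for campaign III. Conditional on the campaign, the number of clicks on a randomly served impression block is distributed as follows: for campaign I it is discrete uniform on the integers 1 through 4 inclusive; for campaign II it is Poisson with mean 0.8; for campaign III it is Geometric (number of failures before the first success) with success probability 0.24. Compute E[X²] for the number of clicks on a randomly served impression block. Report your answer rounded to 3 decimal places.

7.008

For each component E[X²] = Var + (mean)², giving I: 7.5; II: 1.44; III: 23.2222.
Overall E[X²] = 0.2·7.5 + 0.6·1.44 + 0.2·23.2222 = 7.00844.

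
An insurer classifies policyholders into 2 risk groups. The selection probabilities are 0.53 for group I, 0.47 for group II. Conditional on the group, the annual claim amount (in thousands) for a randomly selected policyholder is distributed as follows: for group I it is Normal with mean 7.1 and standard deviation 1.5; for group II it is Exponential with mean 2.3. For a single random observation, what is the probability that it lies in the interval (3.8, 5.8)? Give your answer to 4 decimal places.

0.1473

Conditional on each group, P(3.8 < X < 5.8): I: 0.179159; II: 0.111313.
By total probability, P(3.8 < X < 5.8) = 0.53·0.179159 + 0.47·0.111313 = 0.147271.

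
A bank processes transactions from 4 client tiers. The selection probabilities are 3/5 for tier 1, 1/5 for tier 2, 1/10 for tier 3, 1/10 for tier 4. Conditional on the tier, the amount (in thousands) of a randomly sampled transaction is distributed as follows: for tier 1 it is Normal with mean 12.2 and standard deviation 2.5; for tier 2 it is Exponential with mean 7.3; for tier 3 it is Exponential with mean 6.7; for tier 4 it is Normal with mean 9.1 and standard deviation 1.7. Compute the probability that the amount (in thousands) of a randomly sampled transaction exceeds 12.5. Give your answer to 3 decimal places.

Conditional on each tier, P(X > 12.5): 1: 0.452242; 2: 0.180445; 3: 0.154792; 4: 0.0227501.
By total probability, P(X > 12.5) = 0.6·0.452242 + 0.2·0.180445 + 0.1·0.154792 + 0.1·0.0227501 = 0.325188.

0.325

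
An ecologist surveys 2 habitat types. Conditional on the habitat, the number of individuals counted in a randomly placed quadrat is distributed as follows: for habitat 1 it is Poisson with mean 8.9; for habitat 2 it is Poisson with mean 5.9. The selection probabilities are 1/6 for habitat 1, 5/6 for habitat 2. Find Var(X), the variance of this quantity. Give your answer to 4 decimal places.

7.6500

Per component, 1: μ=8.9, E[X²]=88.11; 2: μ=5.9, E[X²]=40.71.
E[X] = 0.166667·8.9 + 0.833333·5.9 = 6.4.
E[X²] = 0.166667·88.11 + 0.833333·40.71 = 48.61.
Var(X) = E[X²] − (E[X])² = 48.61 − 40.96 = 7.65.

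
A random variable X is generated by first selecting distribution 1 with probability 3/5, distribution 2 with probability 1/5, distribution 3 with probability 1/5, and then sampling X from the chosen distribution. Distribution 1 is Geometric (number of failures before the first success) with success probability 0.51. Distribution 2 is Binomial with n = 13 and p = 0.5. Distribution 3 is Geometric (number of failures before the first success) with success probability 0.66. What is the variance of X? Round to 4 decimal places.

7.0750

Per component, 1: μ=0.960784, E[X²]=2.807; 2: μ=6.5, E[X²]=45.5; 3: μ=0.515152, E[X²]=1.04591.
E[X] = 0.6·0.960784 + 0.2·6.5 + 0.2·0.515152 = 1.9795.
E[X²] = 0.6·2.807 + 0.2·45.5 + 0.2·1.04591 = 10.9934.
Var(X) = E[X²] − (E[X])² = 10.9934 − 3.91842 = 7.07496.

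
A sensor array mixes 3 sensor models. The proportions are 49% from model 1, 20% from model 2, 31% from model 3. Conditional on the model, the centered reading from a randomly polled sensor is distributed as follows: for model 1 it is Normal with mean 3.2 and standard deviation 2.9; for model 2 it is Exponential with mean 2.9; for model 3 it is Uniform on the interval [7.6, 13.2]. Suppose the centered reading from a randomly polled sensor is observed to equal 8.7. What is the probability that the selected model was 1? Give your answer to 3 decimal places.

Likelihoods f(8.7 | ·): 1: 0.0227747; 2: 0.017168; 3: 0.178571.
Posterior ∝ prior × likelihood. Numerator for 1: 0.49·0.0227747 = 0.0111596.
Normalizing constant: 0.49·0.0227747 + 0.2·0.017168 + 0.31·0.178571 = 0.0699504.
P(1 | observation) = 0.0111596 / 0.0699504 = 0.159536.

0.160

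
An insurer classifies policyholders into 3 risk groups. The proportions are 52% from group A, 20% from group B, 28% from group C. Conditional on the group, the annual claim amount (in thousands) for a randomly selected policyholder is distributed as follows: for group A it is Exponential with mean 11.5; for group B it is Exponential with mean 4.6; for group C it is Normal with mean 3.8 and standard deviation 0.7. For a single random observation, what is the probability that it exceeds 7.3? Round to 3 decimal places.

Conditional on each group, P(X > 7.3): A: 0.530051; B: 0.204547; C: 2.86652e-07.
By total probability, P(X > 7.3) = 0.52·0.530051 + 0.2·0.204547 + 0.28·2.86652e-07 = 0.316536.

0.317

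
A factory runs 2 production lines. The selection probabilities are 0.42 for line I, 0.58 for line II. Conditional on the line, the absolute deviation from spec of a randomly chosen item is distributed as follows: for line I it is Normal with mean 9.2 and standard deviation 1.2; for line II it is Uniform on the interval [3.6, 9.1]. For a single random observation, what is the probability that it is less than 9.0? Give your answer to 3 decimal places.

Conditional on each line, P(X < 9.0): I: 0.433816; II: 0.981818.
By total probability, P(X < 9.0) = 0.42·0.433816 + 0.58·0.981818 = 0.751657.

0.752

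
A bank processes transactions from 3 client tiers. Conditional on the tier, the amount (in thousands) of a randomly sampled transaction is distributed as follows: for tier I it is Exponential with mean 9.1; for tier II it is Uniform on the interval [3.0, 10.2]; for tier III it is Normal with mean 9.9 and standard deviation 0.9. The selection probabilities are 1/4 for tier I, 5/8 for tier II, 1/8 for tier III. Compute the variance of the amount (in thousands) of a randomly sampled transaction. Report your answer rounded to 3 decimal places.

25.351

Per component, I: μ=9.1, E[X²]=165.62; II: μ=6.6, E[X²]=47.88; III: μ=9.9, E[X²]=98.82.
E[X] = 0.25·9.1 + 0.625·6.6 + 0.125·9.9 = 7.6375.
E[X²] = 0.25·165.62 + 0.625·47.88 + 0.125·98.82 = 83.6825.
Var(X) = E[X²] − (E[X])² = 83.6825 − 58.3314 = 25.3511.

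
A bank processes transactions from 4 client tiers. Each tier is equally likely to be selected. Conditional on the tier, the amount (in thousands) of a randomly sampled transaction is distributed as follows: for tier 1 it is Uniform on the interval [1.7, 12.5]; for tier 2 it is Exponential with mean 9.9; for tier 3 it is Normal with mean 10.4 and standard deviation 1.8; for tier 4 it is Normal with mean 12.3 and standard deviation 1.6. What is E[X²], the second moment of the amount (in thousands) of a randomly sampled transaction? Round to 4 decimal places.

130.3500

For each component E[X²] = Var + (mean)², giving 1: 60.13; 2: 196.02; 3: 111.4; 4: 153.85.
Overall E[X²] = 0.25·60.13 + 0.25·196.02 + 0.25·111.4 + 0.25·153.85 = 130.35.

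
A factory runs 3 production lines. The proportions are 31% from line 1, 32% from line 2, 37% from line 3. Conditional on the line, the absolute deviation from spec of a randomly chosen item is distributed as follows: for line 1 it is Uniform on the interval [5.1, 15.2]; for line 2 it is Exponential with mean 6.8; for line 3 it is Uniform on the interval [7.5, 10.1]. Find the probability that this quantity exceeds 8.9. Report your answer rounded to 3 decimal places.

Conditional on each line, P(X > 8.9): 1: 0.623762; 2: 0.270138; 3: 0.461538.
By total probability, P(X > 8.9) = 0.31·0.623762 + 0.32·0.270138 + 0.37·0.461538 = 0.45058.

0.451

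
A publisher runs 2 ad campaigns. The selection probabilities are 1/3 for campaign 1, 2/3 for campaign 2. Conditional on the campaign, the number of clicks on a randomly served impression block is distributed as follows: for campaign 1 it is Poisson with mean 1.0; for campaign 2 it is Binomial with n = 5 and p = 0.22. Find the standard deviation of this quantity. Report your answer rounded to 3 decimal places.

0.953

Per component, 1: μ=1, E[X²]=2; 2: μ=1.1, E[X²]=2.068.
E[X] = 0.333333·1 + 0.666667·1.1 = 1.06667.
E[X²] = 0.333333·2 + 0.666667·2.068 = 2.04533.
Var(X) = E[X²] − (E[X])² = 2.04533 − 1.13778 = 0.907556.
SD(X) = √0.907556 = 0.952657.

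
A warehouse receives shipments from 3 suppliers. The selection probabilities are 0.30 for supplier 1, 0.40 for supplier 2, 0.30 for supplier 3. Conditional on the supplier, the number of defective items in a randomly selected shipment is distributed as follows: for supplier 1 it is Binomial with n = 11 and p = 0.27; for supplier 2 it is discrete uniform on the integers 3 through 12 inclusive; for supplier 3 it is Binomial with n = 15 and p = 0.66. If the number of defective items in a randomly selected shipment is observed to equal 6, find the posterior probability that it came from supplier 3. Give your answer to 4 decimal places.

0.1284

Likelihoods P(X=6 | ·): 1: 0.0371055; 2: 0.1; 3: 0.0251176.
Posterior ∝ prior × likelihood. Numerator for 3: 0.3·0.0251176 = 0.00753528.
Normalizing constant: 0.3·0.0371055 + 0.4·0.1 + 0.3·0.0251176 = 0.0586669.
P(3 | observation) = 0.00753528 / 0.0586669 = 0.128442.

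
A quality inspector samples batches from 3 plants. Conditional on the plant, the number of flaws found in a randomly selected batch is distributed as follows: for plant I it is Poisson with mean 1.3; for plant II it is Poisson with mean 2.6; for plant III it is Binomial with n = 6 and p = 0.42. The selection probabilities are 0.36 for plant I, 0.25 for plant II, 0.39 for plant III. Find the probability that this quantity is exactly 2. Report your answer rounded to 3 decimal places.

Conditional on each plant, P(X = 2): I: 0.230289; II: 0.251045; III: 0.299434.
By total probability, P(X = 2) = 0.36·0.230289 + 0.25·0.251045 + 0.39·0.299434 = 0.262445.

0.262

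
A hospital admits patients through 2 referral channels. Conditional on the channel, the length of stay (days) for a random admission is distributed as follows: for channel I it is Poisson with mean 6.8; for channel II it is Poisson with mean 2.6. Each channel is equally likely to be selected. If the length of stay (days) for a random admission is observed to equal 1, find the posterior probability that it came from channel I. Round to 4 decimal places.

Likelihoods P(X=1 | ·): I: 0.00757367; II: 0.193111.
Posterior ∝ prior × likelihood. Numerator for I: 0.5·0.00757367 = 0.00378684.
Normalizing constant: 0.5·0.00757367 + 0.5·0.193111 = 0.100342.
P(I | observation) = 0.00378684 / 0.100342 = 0.0377391.

0.0377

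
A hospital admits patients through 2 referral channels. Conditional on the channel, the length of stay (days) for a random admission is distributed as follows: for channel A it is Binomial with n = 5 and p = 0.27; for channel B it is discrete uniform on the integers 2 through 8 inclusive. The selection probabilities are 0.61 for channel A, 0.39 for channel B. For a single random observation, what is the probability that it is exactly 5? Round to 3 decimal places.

Conditional on each channel, P(X = 5): A: 0.00143489; B: 0.142857.
By total probability, P(X = 5) = 0.61·0.00143489 + 0.39·0.142857 = 0.0565896.

0.057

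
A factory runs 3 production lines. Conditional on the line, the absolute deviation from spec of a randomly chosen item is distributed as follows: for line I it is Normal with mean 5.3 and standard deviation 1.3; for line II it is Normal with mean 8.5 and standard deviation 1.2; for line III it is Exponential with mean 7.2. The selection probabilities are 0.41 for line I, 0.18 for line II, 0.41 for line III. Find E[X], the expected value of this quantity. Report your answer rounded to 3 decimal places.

Component means — I: 5.3; II: 8.5; III: 7.2.
E[X] = 0.41·5.3 + 0.18·8.5 + 0.41·7.2 = 6.655.

6.655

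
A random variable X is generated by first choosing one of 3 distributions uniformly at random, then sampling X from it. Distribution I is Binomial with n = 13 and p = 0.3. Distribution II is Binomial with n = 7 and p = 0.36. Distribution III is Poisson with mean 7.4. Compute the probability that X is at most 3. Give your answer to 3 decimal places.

Conditional on each component, P(X ≤ 3): I: 0.420606; II: 0.783348; III: 0.063153.
By total probability, P(X ≤ 3) = 0.333333·0.420606 + 0.333333·0.783348 + 0.333333·0.063153 = 0.422369.

0.422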